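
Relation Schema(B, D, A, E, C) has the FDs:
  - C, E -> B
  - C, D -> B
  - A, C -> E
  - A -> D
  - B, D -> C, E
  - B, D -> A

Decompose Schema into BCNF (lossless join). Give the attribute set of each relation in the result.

Candidate keys of the original relation: {A, B}, {A, C}, {B, D}, {C, D}.
In {A, B, C, D, E}, {C, E} is not a superkey ({C, E}⁺ restricted to this set is {B, C, E}), so split on C, E -> B into {B, C, E} and {A, C, D, E}.
{B, C, E}: every determinant is a superkey — BCNF.
In {A, C, D, E}, {A} is not a superkey ({A}⁺ restricted to this set is {A, D}), so split on A -> D into {A, D} and {A, C, E}.
{A, D}: every determinant is a superkey — BCNF.
{A, C, E}: every determinant is a superkey — BCNF.

{A, C, E}; {A, D}; {B, C, E}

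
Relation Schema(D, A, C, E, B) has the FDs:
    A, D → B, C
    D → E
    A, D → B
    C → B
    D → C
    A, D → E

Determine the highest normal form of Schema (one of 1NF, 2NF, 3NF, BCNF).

Candidate key: {A, D}. Prime attributes: {A, D}.
D → E breaks BCNF: {D}⁺ = {B, C, D, E}, so {D} is not a superkey.
Because {E} is non-prime and the left side of D → E is not a superkey, the relation is not in 3NF.
{D} is a proper subset of the key {A, D}, and {D}⁺ contains the non-prime attributes {B, C, E} — a partial dependency, so 2NF is violated.

1NF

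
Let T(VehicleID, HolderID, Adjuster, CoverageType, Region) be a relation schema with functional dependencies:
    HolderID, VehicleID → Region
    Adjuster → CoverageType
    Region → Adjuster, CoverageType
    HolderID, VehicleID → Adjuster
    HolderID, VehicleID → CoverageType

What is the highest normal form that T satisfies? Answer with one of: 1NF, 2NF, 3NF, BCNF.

Candidate key: {HolderID, VehicleID}. Prime attributes: {HolderID, VehicleID}.
Adjuster → CoverageType: {Adjuster}⁺ = {Adjuster, CoverageType}, which is not all of the attributes, so the left side is not a superkey — BCNF is violated.
Because {CoverageType} is non-prime and the left side of Adjuster → CoverageType is not a superkey, the relation is not in 3NF.
Checking every proper subset of each key, none determines a non-prime attribute — 2NF is satisfied.

2NF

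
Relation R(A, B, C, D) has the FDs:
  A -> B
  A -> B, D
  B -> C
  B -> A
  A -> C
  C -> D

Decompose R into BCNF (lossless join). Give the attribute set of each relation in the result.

{A, B, C}; {C, D}

Candidate keys of the original relation: {A}, {B}.
{A, B, C, D}: {C} determines {C, D} here but is not a superkey — split on C -> D, giving {C, D} and {A, B, C}.
{C, D} has no BCNF violation.
{A, B, C} has no BCNF violation.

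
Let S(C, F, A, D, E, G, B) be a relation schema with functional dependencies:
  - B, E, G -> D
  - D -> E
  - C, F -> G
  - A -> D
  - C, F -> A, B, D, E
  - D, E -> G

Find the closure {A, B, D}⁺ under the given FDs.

{A, B, D, E, G}

Start with {A, B, D}.
D -> E applies; add {E} → now {A, B, D, E}.
D, E -> G applies; add {G} → now {A, B, D, E, G}.
No further FD applies.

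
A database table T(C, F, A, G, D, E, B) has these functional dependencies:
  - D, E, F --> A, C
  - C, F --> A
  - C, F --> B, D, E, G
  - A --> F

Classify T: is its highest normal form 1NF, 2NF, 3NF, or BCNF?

3NF

Candidate keys: {A, C}, {A, D, E}, {C, F}, {D, E, F}. Prime attributes: {A, C, D, E, F}.
A --> F: {A}⁺ = {A, F}, which is not all of the attributes, so the left side is not a superkey — BCNF is violated.
But every attribute on its right side ({F}) is prime, and the same holds for every other non-superkey FD, so 3NF still holds.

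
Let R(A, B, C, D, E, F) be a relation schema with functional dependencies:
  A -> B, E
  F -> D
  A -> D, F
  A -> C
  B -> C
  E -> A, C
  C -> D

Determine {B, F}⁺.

{B, C, D, F}

Start with {B, F}.
F -> D applies; add {D} → now {B, D, F}.
B -> C applies; add {C} → now {B, C, D, F}.
No further FD applies.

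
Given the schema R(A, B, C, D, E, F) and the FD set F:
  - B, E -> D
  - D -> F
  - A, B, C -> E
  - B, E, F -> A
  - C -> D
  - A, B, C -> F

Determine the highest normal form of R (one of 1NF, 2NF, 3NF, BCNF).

1NF

Candidate keys: {A, B, C}, {B, C, E}. Prime attributes: {A, B, C, E}.
B, E -> D: {B, E}⁺ = {A, B, D, E, F}, which is not all of the attributes, so the left side is not a superkey — BCNF is violated.
B, E -> D has non-prime {D} on the right and a non-superkey on the left, so 3NF fails.
{C} is a proper subset of the key {A, B, C}, and {C}⁺ contains the non-prime attributes {D, F} — a partial dependency, so 2NF is violated.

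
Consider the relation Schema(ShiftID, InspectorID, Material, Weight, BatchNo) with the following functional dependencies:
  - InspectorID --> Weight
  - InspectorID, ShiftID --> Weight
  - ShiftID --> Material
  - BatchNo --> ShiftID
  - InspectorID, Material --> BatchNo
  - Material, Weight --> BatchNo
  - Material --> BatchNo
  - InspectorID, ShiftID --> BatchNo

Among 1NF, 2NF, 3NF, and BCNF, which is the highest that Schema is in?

Candidate keys: {BatchNo, InspectorID}, {InspectorID, Material}, {InspectorID, ShiftID}. Prime attributes: {BatchNo, InspectorID, Material, ShiftID}.
For InspectorID --> Weight we have {InspectorID}⁺ = {InspectorID, Weight}; {InspectorID} is not a superkey, so BCNF fails.
Because {Weight} is non-prime and the left side of InspectorID --> Weight is not a superkey, the relation is not in 3NF.
The proper key subset {InspectorID} of {BatchNo, InspectorID} determines non-prime {Weight}, so the relation is not even in 2NF.

1NF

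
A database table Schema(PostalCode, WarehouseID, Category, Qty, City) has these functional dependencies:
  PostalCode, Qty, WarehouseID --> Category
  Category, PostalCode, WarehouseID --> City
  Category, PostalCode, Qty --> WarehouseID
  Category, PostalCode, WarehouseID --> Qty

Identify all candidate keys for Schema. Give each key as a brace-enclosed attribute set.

{Category, PostalCode, Qty}, {Category, PostalCode, WarehouseID}, {PostalCode, Qty, WarehouseID}

{PostalCode} never appears on the right of any FD, so every key must include it.
{Category, PostalCode, Qty}⁺ = {Category, City, PostalCode, Qty, WarehouseID}, which is every attribute, so {Category, PostalCode, Qty} is a candidate key.
{Category, PostalCode, WarehouseID}⁺ = {Category, City, PostalCode, Qty, WarehouseID}, which is every attribute, so {Category, PostalCode, WarehouseID} is a candidate key.
{PostalCode, Qty, WarehouseID}⁺ = {Category, City, PostalCode, Qty, WarehouseID}, which is every attribute, so {PostalCode, Qty, WarehouseID} is a candidate key.
These are minimal and exhaustive — every other superkey contains one of them.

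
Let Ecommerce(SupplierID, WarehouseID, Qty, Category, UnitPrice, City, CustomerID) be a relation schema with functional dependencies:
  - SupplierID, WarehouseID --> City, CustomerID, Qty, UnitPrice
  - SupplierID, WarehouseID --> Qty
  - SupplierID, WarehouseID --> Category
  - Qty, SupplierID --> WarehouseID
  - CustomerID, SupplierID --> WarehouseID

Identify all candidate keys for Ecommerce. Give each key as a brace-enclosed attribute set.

{CustomerID, SupplierID}, {Qty, SupplierID}, {SupplierID, WarehouseID}

No FD produces {SupplierID}, so it must be in every candidate key.
Closure of {CustomerID, SupplierID} is {Category, City, CustomerID, Qty, SupplierID, UnitPrice, WarehouseID}, the whole schema; {CustomerID, SupplierID} is a candidate key.
Closure of {Qty, SupplierID} is {Category, City, CustomerID, Qty, SupplierID, UnitPrice, WarehouseID}, the whole schema; {Qty, SupplierID} is a candidate key.
Closure of {SupplierID, WarehouseID} is {Category, City, CustomerID, Qty, SupplierID, UnitPrice, WarehouseID}, the whole schema; {SupplierID, WarehouseID} is a candidate key.
No proper subset of any of these is a key, and no other minimal superkey exists.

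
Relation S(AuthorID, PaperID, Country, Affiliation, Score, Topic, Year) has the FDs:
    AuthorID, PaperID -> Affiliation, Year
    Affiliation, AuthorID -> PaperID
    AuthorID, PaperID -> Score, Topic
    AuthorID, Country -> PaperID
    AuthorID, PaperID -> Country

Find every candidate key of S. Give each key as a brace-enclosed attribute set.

{Affiliation, AuthorID}, {AuthorID, Country}, {AuthorID, PaperID}

Attributes never on any right-hand side: {AuthorID} — every candidate key must contain it.
{Affiliation, AuthorID}⁺ = {Affiliation, AuthorID, Country, PaperID, Score, Topic, Year}, which is every attribute, so {Affiliation, AuthorID} is a candidate key.
{AuthorID, Country}⁺ = {Affiliation, AuthorID, Country, PaperID, Score, Topic, Year}, which is every attribute, so {AuthorID, Country} is a candidate key.
{AuthorID, PaperID}⁺ = {Affiliation, AuthorID, Country, PaperID, Score, Topic, Year}, which is every attribute, so {AuthorID, PaperID} is a candidate key.
Any other superkey properly contains one of these, so there are no further candidate keys.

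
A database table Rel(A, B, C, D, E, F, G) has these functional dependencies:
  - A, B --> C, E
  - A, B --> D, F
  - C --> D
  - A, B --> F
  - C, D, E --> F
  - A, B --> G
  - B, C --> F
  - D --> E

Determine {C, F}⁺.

{C, D, E, F}

Start with {C, F}.
C --> D applies; add {D} → now {C, D, F}.
D --> E applies; add {E} → now {C, D, E, F}.
No further FD applies.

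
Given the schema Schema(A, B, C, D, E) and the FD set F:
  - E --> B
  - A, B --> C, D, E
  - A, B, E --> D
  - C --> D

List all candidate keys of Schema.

Attributes never on any right-hand side: {A} — every candidate key must contain it.
Closure of {A, B} is {A, B, C, D, E}, the whole schema; {A, B} is a candidate key.
Closure of {A, E} is {A, B, C, D, E}, the whole schema; {A, E} is a candidate key.
No proper subset of any of these is a key, and no other minimal superkey exists.

{A, B}, {A, E}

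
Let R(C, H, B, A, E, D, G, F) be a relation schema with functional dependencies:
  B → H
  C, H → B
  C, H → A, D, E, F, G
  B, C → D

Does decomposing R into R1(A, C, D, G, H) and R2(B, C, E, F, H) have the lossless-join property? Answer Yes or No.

Yes

Common attributes: {C, H}; their closure is {A, B, C, D, E, F, G, H}.
This includes all of R1, so the common attributes are a superkey of R1 — the join is lossless.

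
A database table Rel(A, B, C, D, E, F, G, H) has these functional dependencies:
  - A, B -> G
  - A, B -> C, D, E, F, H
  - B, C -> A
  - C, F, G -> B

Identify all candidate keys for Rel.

{A, B} is a candidate key since {A, B}⁺ = {A, B, C, D, E, F, G, H} covers every attribute.
{B, C} is a candidate key since {B, C}⁺ = {A, B, C, D, E, F, G, H} covers every attribute.
{C, F, G} is a candidate key since {C, F, G}⁺ = {A, B, C, D, E, F, G, H} covers every attribute.
Any other superkey properly contains one of these, so there are no further candidate keys.

{A, B}, {B, C}, {C, F, G}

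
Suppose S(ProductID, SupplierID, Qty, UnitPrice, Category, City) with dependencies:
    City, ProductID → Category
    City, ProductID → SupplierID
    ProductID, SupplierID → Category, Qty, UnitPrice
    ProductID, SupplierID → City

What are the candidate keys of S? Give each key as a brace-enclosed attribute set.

{City, ProductID}, {ProductID, SupplierID}

No FD produces {ProductID}, so it must be in every candidate key.
{City, ProductID}⁺ = {Category, City, ProductID, Qty, SupplierID, UnitPrice} — all of the relation — so {City, ProductID} is a candidate key.
{ProductID, SupplierID}⁺ = {Category, City, ProductID, Qty, SupplierID, UnitPrice} — all of the relation — so {ProductID, SupplierID} is a candidate key.
No proper subset of any of these is a key, and no other minimal superkey exists.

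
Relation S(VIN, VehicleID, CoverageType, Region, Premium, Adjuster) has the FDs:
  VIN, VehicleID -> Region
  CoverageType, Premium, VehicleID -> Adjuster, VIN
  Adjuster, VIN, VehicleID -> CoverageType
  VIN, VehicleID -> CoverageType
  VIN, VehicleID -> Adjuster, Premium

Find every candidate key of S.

{VehicleID} never appears on the right of any FD, so every key must include it.
{VIN, VehicleID}⁺ = {Adjuster, CoverageType, Premium, Region, VIN, VehicleID}, which is every attribute, so {VIN, VehicleID} is a candidate key.
{CoverageType, Premium, VehicleID}⁺ = {Adjuster, CoverageType, Premium, Region, VIN, VehicleID}, which is every attribute, so {CoverageType, Premium, VehicleID} is a candidate key.
These are minimal and exhaustive — every other superkey contains one of them.

{CoverageType, Premium, VehicleID}, {VIN, VehicleID}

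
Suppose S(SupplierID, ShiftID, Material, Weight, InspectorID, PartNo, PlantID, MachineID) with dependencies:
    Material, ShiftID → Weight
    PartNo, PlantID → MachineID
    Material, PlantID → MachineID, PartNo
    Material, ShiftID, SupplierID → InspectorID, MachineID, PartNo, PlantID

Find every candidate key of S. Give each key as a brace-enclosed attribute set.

Attributes never on any right-hand side: {Material, ShiftID, SupplierID} — every candidate key must contain all of them.
{Material, ShiftID, SupplierID}⁺ = {InspectorID, MachineID, Material, PartNo, PlantID, ShiftID, SupplierID, Weight} — all of the relation — so {Material, ShiftID, SupplierID} is a candidate key.
Every other attribute set either contains this one or has a smaller closure.

{Material, ShiftID, SupplierID}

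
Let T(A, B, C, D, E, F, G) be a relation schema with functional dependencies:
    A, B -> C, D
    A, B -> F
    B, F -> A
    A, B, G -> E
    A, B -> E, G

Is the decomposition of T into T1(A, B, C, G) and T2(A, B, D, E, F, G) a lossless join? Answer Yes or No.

Common attributes: {A, B, G}; their closure is {A, B, C, D, E, F, G}.
Since T1 ⊆ {A, B, C, D, E, F, G}, the intersection is a superkey of T1; the decomposition is lossless.

Yes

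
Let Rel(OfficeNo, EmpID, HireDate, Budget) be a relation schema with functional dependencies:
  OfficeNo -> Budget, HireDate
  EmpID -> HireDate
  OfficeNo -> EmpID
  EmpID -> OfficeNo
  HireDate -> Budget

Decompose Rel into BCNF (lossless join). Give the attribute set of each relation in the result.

{Budget, HireDate}; {EmpID, HireDate, OfficeNo}

Candidate keys of the original relation: {EmpID}, {OfficeNo}.
In {Budget, EmpID, HireDate, OfficeNo}, {HireDate} is not a superkey ({HireDate}⁺ restricted to this set is {Budget, HireDate}), so split on HireDate -> Budget into {Budget, HireDate} and {EmpID, HireDate, OfficeNo}.
{Budget, HireDate} has no BCNF violation.
{EmpID, HireDate, OfficeNo} has no BCNF violation.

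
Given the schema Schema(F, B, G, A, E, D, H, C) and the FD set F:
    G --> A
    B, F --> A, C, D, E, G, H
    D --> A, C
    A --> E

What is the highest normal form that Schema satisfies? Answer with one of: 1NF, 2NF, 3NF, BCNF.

Candidate key: {B, F}. Prime attributes: {B, F}.
G --> A breaks BCNF: {G}⁺ = {A, E, G}, so {G} is not a superkey.
G --> A determines the non-prime attribute {A} from a non-superkey — 3NF is violated.
Checking every proper subset of each key, none determines a non-prime attribute — 2NF is satisfied.

2NF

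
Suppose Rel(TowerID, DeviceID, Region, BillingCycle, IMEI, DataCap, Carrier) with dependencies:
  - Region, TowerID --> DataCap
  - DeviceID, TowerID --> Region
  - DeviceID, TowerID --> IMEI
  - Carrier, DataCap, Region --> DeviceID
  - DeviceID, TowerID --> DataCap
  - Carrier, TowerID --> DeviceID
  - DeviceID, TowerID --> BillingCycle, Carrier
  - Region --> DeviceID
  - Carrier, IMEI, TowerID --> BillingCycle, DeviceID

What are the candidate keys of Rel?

{TowerID} never appears on the right of any FD, so every key must include it.
{Carrier, TowerID}⁺ = {BillingCycle, Carrier, DataCap, DeviceID, IMEI, Region, TowerID} — all of the relation — so {Carrier, TowerID} is a candidate key.
{DeviceID, TowerID}⁺ = {BillingCycle, Carrier, DataCap, DeviceID, IMEI, Region, TowerID} — all of the relation — so {DeviceID, TowerID} is a candidate key.
{Region, TowerID}⁺ = {BillingCycle, Carrier, DataCap, DeviceID, IMEI, Region, TowerID} — all of the relation — so {Region, TowerID} is a candidate key.
No proper subset of any of these is a key, and no other minimal superkey exists.

{Carrier, TowerID}, {DeviceID, TowerID}, {Region, TowerID}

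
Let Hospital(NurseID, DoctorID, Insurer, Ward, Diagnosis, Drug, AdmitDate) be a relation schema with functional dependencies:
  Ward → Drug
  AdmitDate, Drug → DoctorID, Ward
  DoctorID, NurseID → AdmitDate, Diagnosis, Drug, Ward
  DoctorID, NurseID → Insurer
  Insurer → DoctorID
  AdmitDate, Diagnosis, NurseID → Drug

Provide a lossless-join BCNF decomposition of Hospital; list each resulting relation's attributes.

Candidate keys of the original relation: {AdmitDate, Diagnosis, NurseID}, {AdmitDate, Drug, NurseID}, {AdmitDate, NurseID, Ward}, {DoctorID, NurseID}, {Insurer, NurseID}.
Within {AdmitDate, Diagnosis, DoctorID, Drug, Insurer, NurseID, Ward}: {Ward}⁺ ∩ {AdmitDate, Diagnosis, DoctorID, Drug, Insurer, NurseID, Ward} = {Drug, Ward}, not the whole set, so Ward → Drug violates BCNF; decompose into {Drug, Ward} and {AdmitDate, Diagnosis, DoctorID, Insurer, NurseID, Ward}.
{Drug, Ward}: every determinant is a superkey — BCNF.
Within {AdmitDate, Diagnosis, DoctorID, Insurer, NurseID, Ward}: {Insurer}⁺ ∩ {AdmitDate, Diagnosis, DoctorID, Insurer, NurseID, Ward} = {DoctorID, Insurer}, not the whole set, so Insurer → DoctorID violates BCNF; decompose into {DoctorID, Insurer} and {AdmitDate, Diagnosis, Insurer, NurseID, Ward}.
{DoctorID, Insurer}: every determinant is a superkey — BCNF.
{AdmitDate, Diagnosis, Insurer, NurseID, Ward}: every determinant is a superkey — BCNF.

{AdmitDate, Diagnosis, Insurer, NurseID, Ward}; {DoctorID, Insurer}; {Drug, Ward}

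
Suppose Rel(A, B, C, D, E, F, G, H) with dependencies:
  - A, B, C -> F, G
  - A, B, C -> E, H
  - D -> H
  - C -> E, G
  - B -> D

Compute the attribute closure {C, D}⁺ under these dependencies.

{C, D, E, G, H}

Start with {C, D}.
D -> H applies; add {H} → now {C, D, H}.
C -> E, G applies; add {E, G} → now {C, D, E, G, H}.
No further FD applies.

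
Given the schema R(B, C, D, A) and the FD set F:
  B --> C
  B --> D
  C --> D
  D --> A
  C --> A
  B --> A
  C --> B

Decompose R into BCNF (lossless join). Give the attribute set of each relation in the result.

{A, D}; {B, C, D}

Candidate keys of the original relation: {B}, {C}.
{A, B, C, D}: {D} determines {A, D} here but is not a superkey — split on D --> A, giving {A, D} and {B, C, D}.
{A, D}: every determinant is a superkey — BCNF.
{B, C, D}: every determinant is a superkey — BCNF.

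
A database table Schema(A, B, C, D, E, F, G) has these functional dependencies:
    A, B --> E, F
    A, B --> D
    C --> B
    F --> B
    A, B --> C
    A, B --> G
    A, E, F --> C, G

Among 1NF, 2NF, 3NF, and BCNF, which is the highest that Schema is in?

3NF

Candidate keys: {A, B}, {A, C}, {A, F}. Prime attributes: {A, B, C, F}.
C --> B: {C}⁺ = {B, C}, which is not all of the attributes, so the left side is not a superkey — BCNF is violated.
But every attribute on its right side ({B}) is prime, and the same holds for every other non-superkey FD, so 3NF still holds.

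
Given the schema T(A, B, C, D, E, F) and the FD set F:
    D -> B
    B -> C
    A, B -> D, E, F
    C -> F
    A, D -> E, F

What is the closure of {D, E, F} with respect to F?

Start with {D, E, F}.
D -> B applies; add {B} → now {B, D, E, F}.
B -> C applies; add {C} → now {B, C, D, E, F}.
No further FD applies.

{B, C, D, E, F}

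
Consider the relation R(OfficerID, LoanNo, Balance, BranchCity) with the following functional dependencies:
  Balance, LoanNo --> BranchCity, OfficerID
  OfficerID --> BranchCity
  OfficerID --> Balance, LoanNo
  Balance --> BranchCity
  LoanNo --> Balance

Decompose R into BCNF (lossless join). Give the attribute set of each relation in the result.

Candidate keys of the original relation: {LoanNo}, {OfficerID}.
{Balance, BranchCity, LoanNo, OfficerID}: {Balance} determines {Balance, BranchCity} here but is not a superkey — split on Balance --> BranchCity, giving {Balance, BranchCity} and {Balance, LoanNo, OfficerID}.
{Balance, BranchCity}: every determinant is a superkey — BCNF.
{Balance, LoanNo, OfficerID}: every determinant is a superkey — BCNF.

{Balance, BranchCity}; {Balance, LoanNo, OfficerID}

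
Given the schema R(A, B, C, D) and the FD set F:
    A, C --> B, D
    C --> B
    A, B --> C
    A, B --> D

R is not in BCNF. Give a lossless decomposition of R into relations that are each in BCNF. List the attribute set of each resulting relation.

{A, C, D}; {B, C}

Candidate keys of the original relation: {A, B}, {A, C}.
Within {A, B, C, D}: {C}⁺ ∩ {A, B, C, D} = {B, C}, not the whole set, so C --> B violates BCNF; decompose into {B, C} and {A, C, D}.
{B, C} is in BCNF.
{A, C, D} is in BCNF.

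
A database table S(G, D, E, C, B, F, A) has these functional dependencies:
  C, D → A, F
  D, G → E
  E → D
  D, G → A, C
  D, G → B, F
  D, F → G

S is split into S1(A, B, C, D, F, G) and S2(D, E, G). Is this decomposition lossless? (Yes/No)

The shared attributes are {D, G} and {D, G}⁺ = {A, B, C, D, E, F, G}.
This includes all of S1, so the common attributes are a superkey of S1 — the join is lossless.

Yes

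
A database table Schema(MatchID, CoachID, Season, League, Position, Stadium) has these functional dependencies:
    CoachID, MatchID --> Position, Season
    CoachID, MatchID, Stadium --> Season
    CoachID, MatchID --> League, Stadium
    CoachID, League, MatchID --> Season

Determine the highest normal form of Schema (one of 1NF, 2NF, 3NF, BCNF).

BCNF

Candidate key: {CoachID, MatchID}. Prime attributes: {CoachID, MatchID}.
The left-hand side of every FD is a superkey, so BCNF is satisfied.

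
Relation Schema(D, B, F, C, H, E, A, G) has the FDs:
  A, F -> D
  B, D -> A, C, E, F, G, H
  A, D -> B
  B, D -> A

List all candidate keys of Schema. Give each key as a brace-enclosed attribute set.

{A, D}, {A, F}, {B, D}

{A, D}⁺ = {A, B, C, D, E, F, G, H}, which is every attribute, so {A, D} is a candidate key.
{A, F}⁺ = {A, B, C, D, E, F, G, H}, which is every attribute, so {A, F} is a candidate key.
{B, D}⁺ = {A, B, C, D, E, F, G, H}, which is every attribute, so {B, D} is a candidate key.
These are minimal and exhaustive — every other superkey contains one of them.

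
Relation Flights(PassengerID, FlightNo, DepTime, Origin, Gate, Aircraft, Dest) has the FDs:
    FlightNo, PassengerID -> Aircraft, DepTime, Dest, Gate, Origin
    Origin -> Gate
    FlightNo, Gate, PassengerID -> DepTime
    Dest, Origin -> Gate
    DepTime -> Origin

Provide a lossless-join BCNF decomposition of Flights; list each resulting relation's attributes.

{Aircraft, DepTime, Dest, FlightNo, PassengerID}; {DepTime, Origin}; {Gate, Origin}

Candidate key of the original relation: {FlightNo, PassengerID}.
Within {Aircraft, DepTime, Dest, FlightNo, Gate, Origin, PassengerID}: {Origin}⁺ ∩ {Aircraft, DepTime, Dest, FlightNo, Gate, Origin, PassengerID} = {Gate, Origin}, not the whole set, so Origin -> Gate violates BCNF; decompose into {Gate, Origin} and {Aircraft, DepTime, Dest, FlightNo, Origin, PassengerID}.
{Gate, Origin}: every determinant is a superkey — BCNF.
Within {Aircraft, DepTime, Dest, FlightNo, Origin, PassengerID}: {DepTime}⁺ ∩ {Aircraft, DepTime, Dest, FlightNo, Origin, PassengerID} = {DepTime, Origin}, not the whole set, so DepTime -> Origin violates BCNF; decompose into {DepTime, Origin} and {Aircraft, DepTime, Dest, FlightNo, PassengerID}.
{DepTime, Origin}: every determinant is a superkey — BCNF.
{Aircraft, DepTime, Dest, FlightNo, PassengerID}: every determinant is a superkey — BCNF.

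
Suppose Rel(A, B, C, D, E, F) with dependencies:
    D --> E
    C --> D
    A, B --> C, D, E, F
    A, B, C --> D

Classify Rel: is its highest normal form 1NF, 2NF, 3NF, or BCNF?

Candidate key: {A, B}. Prime attributes: {A, B}.
D --> E breaks BCNF: {D}⁺ = {D, E}, so {D} is not a superkey.
D --> E determines the non-prime attribute {E} from a non-superkey — 3NF is violated.
No non-prime attribute depends on a proper subset of any candidate key, so 2NF holds.

2NF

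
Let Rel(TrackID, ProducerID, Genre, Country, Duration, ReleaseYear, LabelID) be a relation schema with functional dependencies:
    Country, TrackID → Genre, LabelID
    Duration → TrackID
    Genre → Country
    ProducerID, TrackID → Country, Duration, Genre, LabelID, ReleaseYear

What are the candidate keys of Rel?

No FD produces {ProducerID}, so it must be in every candidate key.
{Duration, ProducerID}⁺ = {Country, Duration, Genre, LabelID, ProducerID, ReleaseYear, TrackID} — all of the relation — so {Duration, ProducerID} is a candidate key.
{ProducerID, TrackID}⁺ = {Country, Duration, Genre, LabelID, ProducerID, ReleaseYear, TrackID} — all of the relation — so {ProducerID, TrackID} is a candidate key.
These are minimal and exhaustive — every other superkey contains one of them.

{Duration, ProducerID}, {ProducerID, TrackID}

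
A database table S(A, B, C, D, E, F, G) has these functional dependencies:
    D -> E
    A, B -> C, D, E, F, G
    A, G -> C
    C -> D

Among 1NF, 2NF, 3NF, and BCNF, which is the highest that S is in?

2NF

Candidate key: {A, B}. Prime attributes: {A, B}.
For D -> E we have {D}⁺ = {D, E}; {D} is not a superkey, so BCNF fails.
D -> E has non-prime {E} on the right and a non-superkey on the left, so 3NF fails.
No proper subset of a key has a non-prime attribute in its closure, so there is no partial dependency; 2NF holds.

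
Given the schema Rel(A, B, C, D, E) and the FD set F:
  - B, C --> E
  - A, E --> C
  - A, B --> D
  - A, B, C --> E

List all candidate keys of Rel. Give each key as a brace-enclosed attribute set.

Attributes never on any right-hand side: {A, B} — every candidate key must contain all of them.
{A, B, C}⁺ = {A, B, C, D, E} — all of the relation — so {A, B, C} is a candidate key.
{A, B, E}⁺ = {A, B, C, D, E} — all of the relation — so {A, B, E} is a candidate key.
These are minimal and exhaustive — every other superkey contains one of them.

{A, B, C}, {A, B, E}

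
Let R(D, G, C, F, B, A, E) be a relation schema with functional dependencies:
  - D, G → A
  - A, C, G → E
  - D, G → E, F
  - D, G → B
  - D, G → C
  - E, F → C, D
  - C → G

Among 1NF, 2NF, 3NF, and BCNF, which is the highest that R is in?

3NF

Candidate keys: {A, C, F}, {C, D}, {D, G}, {E, F}. Prime attributes: {A, C, D, E, F, G}.
A, C, G → E breaks BCNF: {A, C, G}⁺ = {A, C, E, G}, so {A, C, G} is not a superkey.
Since {E} ⊆ prime attributes and every other non-superkey FD also has a prime right side, the schema is in 3NF.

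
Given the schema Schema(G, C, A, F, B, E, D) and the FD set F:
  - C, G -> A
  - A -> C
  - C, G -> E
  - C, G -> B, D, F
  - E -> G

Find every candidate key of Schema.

{A, E}, {A, G}, {C, E}, {C, G}

{A, E}⁺ = {A, B, C, D, E, F, G}, which is every attribute, so {A, E} is a candidate key.
{A, G}⁺ = {A, B, C, D, E, F, G}, which is every attribute, so {A, G} is a candidate key.
{C, E}⁺ = {A, B, C, D, E, F, G}, which is every attribute, so {C, E} is a candidate key.
{C, G}⁺ = {A, B, C, D, E, F, G}, which is every attribute, so {C, G} is a candidate key.
Any other superkey properly contains one of these, so there are no further candidate keys.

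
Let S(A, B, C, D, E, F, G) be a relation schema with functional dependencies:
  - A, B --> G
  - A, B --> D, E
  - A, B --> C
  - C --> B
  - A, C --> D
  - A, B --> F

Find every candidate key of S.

{A, B}, {A, C}

Attributes never on any right-hand side: {A} — every candidate key must contain it.
{A, B}⁺ = {A, B, C, D, E, F, G} — all of the relation — so {A, B} is a candidate key.
{A, C}⁺ = {A, B, C, D, E, F, G} — all of the relation — so {A, C} is a candidate key.
These are minimal and exhaustive — every other superkey contains one of them.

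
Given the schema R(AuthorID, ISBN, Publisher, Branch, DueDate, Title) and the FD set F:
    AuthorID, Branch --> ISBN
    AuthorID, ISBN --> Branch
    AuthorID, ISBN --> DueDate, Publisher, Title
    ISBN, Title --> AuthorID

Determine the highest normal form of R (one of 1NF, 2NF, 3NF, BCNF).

Candidate keys: {AuthorID, Branch}, {AuthorID, ISBN}, {ISBN, Title}. Prime attributes: {AuthorID, Branch, ISBN, Title}.
The left-hand side of every FD is a superkey, so BCNF is satisfied.

BCNF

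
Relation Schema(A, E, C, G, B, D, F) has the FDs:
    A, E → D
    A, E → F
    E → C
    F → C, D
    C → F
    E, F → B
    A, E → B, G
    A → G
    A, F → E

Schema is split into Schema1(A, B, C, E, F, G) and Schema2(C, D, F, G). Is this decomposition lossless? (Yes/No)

Schema1 ∩ Schema2 = {C, F, G}; its closure under F is {C, D, F, G}.
This includes all of Schema2, so the common attributes are a superkey of Schema2 — the join is lossless.

Yes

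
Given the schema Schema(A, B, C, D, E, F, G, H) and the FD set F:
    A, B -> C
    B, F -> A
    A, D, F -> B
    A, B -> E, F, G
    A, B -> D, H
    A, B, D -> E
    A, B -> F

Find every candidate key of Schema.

Closure of {A, B} is {A, B, C, D, E, F, G, H}, the whole schema; {A, B} is a candidate key.
Closure of {B, F} is {A, B, C, D, E, F, G, H}, the whole schema; {B, F} is a candidate key.
Closure of {A, D, F} is {A, B, C, D, E, F, G, H}, the whole schema; {A, D, F} is a candidate key.
No proper subset of any of these is a key, and no other minimal superkey exists.

{A, B}, {A, D, F}, {B, F}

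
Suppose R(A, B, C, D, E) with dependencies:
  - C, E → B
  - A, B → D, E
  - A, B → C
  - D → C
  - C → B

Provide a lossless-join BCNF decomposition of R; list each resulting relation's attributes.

{A, D, E}; {B, C}; {C, D}; {C, E}

Candidate keys of the original relation: {A, B}, {A, C}, {A, D}.
In {A, B, C, D, E}, {C, E} is not a superkey ({C, E}⁺ restricted to this set is {B, C, E}), so split on C, E → B into {B, C, E} and {A, C, D, E}.
In {B, C, E}, {C} is not a superkey ({C}⁺ restricted to this set is {B, C}), so split on C → B into {B, C} and {C, E}.
{B, C} has no BCNF violation.
{C, E} has no BCNF violation.
In {A, C, D, E}, {D} is not a superkey ({D}⁺ restricted to this set is {C, D}), so split on D → C into {C, D} and {A, D, E}.
{C, D} has no BCNF violation.
{A, D, E} has no BCNF violation.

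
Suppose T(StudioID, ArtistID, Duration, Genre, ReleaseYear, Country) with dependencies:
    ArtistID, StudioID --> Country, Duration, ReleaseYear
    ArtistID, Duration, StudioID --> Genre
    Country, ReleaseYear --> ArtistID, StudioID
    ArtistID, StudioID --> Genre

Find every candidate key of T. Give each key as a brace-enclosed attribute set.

Closure of {ArtistID, StudioID} is {ArtistID, Country, Duration, Genre, ReleaseYear, StudioID}, the whole schema; {ArtistID, StudioID} is a candidate key.
Closure of {Country, ReleaseYear} is {ArtistID, Country, Duration, Genre, ReleaseYear, StudioID}, the whole schema; {Country, ReleaseYear} is a candidate key.
No proper subset of any of these is a key, and no other minimal superkey exists.

{ArtistID, StudioID}, {Country, ReleaseYear}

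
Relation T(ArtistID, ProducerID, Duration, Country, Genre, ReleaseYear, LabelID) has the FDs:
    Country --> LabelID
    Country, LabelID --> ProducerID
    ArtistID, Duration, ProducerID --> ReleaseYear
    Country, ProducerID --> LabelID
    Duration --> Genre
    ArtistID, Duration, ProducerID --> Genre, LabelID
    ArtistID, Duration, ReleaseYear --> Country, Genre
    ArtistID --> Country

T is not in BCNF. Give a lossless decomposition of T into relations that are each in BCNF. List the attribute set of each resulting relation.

Candidate key of the original relation: {ArtistID, Duration}.
Within {ArtistID, Country, Duration, Genre, LabelID, ProducerID, ReleaseYear}: {Country}⁺ ∩ {ArtistID, Country, Duration, Genre, LabelID, ProducerID, ReleaseYear} = {Country, LabelID, ProducerID}, not the whole set, so Country --> LabelID, ProducerID violates BCNF; decompose into {Country, LabelID, ProducerID} and {ArtistID, Country, Duration, Genre, ReleaseYear}.
{Country, LabelID, ProducerID}: every determinant is a superkey — BCNF.
Within {ArtistID, Country, Duration, Genre, ReleaseYear}: {Duration}⁺ ∩ {ArtistID, Country, Duration, Genre, ReleaseYear} = {Duration, Genre}, not the whole set, so Duration --> Genre violates BCNF; decompose into {Duration, Genre} and {ArtistID, Country, Duration, ReleaseYear}.
{Duration, Genre}: every determinant is a superkey — BCNF.
Within {ArtistID, Country, Duration, ReleaseYear}: {ArtistID}⁺ ∩ {ArtistID, Country, Duration, ReleaseYear} = {ArtistID, Country}, not the whole set, so ArtistID --> Country violates BCNF; decompose into {ArtistID, Country} and {ArtistID, Duration, ReleaseYear}.
{ArtistID, Country}: every determinant is a superkey — BCNF.
{ArtistID, Duration, ReleaseYear}: every determinant is a superkey — BCNF.

{ArtistID, Country}; {ArtistID, Duration, ReleaseYear}; {Country, LabelID, ProducerID}; {Duration, Genre}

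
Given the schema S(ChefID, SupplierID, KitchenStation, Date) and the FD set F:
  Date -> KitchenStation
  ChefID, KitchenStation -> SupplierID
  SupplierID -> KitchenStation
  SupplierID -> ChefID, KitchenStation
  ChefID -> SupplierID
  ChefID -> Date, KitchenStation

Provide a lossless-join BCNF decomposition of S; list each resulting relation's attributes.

{ChefID, Date, SupplierID}; {Date, KitchenStation}

Candidate keys of the original relation: {ChefID}, {SupplierID}.
In {ChefID, Date, KitchenStation, SupplierID}, {Date} is not a superkey ({Date}⁺ restricted to this set is {Date, KitchenStation}), so split on Date -> KitchenStation into {Date, KitchenStation} and {ChefID, Date, SupplierID}.
{Date, KitchenStation} is in BCNF.
{ChefID, Date, SupplierID} is in BCNF.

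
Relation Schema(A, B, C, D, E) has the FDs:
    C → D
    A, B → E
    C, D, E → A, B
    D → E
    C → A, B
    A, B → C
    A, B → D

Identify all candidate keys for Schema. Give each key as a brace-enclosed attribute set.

Closure of {C} is {A, B, C, D, E}, the whole schema; {C} is a candidate key.
Closure of {A, B} is {A, B, C, D, E}, the whole schema; {A, B} is a candidate key.
Any other superkey properly contains one of these, so there are no further candidate keys.

{A, B}, {C}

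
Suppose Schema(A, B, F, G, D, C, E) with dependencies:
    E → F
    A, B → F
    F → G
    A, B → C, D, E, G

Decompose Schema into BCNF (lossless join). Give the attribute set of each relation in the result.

{A, B, C, D, E}; {E, F}; {F, G}

Candidate key of the original relation: {A, B}.
Within {A, B, C, D, E, F, G}: {E}⁺ ∩ {A, B, C, D, E, F, G} = {E, F, G}, not the whole set, so E → F, G violates BCNF; decompose into {E, F, G} and {A, B, C, D, E}.
Within {E, F, G}: {F}⁺ ∩ {E, F, G} = {F, G}, not the whole set, so F → G violates BCNF; decompose into {F, G} and {E, F}.
{F, G}: every determinant is a superkey — BCNF.
{E, F}: every determinant is a superkey — BCNF.
{A, B, C, D, E}: every determinant is a superkey — BCNF.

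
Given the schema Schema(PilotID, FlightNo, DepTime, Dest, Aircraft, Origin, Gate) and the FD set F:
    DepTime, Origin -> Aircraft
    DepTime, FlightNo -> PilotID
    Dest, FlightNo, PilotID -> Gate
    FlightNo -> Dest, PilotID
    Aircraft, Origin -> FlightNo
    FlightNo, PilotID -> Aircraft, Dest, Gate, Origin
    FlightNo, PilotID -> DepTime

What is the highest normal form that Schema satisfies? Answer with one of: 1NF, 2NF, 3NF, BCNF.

Candidate keys: {Aircraft, Origin}, {DepTime, Origin}, {FlightNo}. Prime attributes: {Aircraft, DepTime, FlightNo, Origin}.
The left-hand side of every FD is a superkey, so BCNF is satisfied.

BCNF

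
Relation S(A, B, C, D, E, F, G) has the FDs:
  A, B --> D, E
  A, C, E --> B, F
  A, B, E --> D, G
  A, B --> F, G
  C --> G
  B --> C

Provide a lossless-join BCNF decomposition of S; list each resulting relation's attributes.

{A, B, D, E, F}; {B, C}; {C, G}

Candidate keys of the original relation: {A, B}, {A, C, E}.
{A, B, C, D, E, F, G}: {C} determines {C, G} here but is not a superkey — split on C --> G, giving {C, G} and {A, B, C, D, E, F}.
{C, G}: every determinant is a superkey — BCNF.
{A, B, C, D, E, F}: {B} determines {B, C} here but is not a superkey — split on B --> C, giving {B, C} and {A, B, D, E, F}.
{B, C}: every determinant is a superkey — BCNF.
{A, B, D, E, F}: every determinant is a superkey — BCNF.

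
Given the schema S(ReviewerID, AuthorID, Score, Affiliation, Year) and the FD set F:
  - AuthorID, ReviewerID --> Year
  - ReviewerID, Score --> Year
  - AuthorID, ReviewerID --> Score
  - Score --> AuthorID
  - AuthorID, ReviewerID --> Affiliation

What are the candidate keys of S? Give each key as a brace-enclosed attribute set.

{AuthorID, ReviewerID}, {ReviewerID, Score}

No FD produces {ReviewerID}, so it must be in every candidate key.
{AuthorID, ReviewerID}⁺ = {Affiliation, AuthorID, ReviewerID, Score, Year} — all of the relation — so {AuthorID, ReviewerID} is a candidate key.
{ReviewerID, Score}⁺ = {Affiliation, AuthorID, ReviewerID, Score, Year} — all of the relation — so {ReviewerID, Score} is a candidate key.
No proper subset of any of these is a key, and no other minimal superkey exists.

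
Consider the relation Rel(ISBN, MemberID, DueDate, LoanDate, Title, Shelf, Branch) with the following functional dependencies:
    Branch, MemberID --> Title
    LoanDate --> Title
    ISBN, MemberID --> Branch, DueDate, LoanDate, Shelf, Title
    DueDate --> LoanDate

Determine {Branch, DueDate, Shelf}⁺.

Start with {Branch, DueDate, Shelf}.
DueDate --> LoanDate applies; add {LoanDate} → now {Branch, DueDate, LoanDate, Shelf}.
LoanDate --> Title applies; add {Title} → now {Branch, DueDate, LoanDate, Shelf, Title}.
No further FD applies.

{Branch, DueDate, LoanDate, Shelf, Title}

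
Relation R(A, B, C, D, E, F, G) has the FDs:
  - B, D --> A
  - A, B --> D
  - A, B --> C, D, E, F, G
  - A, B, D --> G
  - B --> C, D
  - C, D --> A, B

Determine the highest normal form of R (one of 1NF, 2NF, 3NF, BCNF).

Candidate keys: {B}, {C, D}. Prime attributes: {B, C, D}.
The left-hand side of every FD is a superkey, so BCNF is satisfied.

BCNF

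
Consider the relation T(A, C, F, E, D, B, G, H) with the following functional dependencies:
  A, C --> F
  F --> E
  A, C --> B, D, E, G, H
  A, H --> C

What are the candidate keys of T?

{A, C}, {A, H}

{A} never appears on the right of any FD, so every key must include it.
Closure of {A, C} is {A, B, C, D, E, F, G, H}, the whole schema; {A, C} is a candidate key.
Closure of {A, H} is {A, B, C, D, E, F, G, H}, the whole schema; {A, H} is a candidate key.
These are minimal and exhaustive — every other superkey contains one of them.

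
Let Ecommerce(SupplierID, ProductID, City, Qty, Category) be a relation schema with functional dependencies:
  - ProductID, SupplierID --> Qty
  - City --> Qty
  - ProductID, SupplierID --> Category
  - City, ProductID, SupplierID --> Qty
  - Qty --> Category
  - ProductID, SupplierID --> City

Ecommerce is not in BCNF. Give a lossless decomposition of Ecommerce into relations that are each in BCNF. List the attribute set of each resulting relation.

Candidate key of the original relation: {ProductID, SupplierID}.
In {Category, City, ProductID, Qty, SupplierID}, {City} is not a superkey ({City}⁺ restricted to this set is {Category, City, Qty}), so split on City --> Category, Qty into {Category, City, Qty} and {City, ProductID, SupplierID}.
In {Category, City, Qty}, {Qty} is not a superkey ({Qty}⁺ restricted to this set is {Category, Qty}), so split on Qty --> Category into {Category, Qty} and {City, Qty}.
{Category, Qty}: every determinant is a superkey — BCNF.
{City, Qty}: every determinant is a superkey — BCNF.
{City, ProductID, SupplierID}: every determinant is a superkey — BCNF.

{Category, Qty}; {City, ProductID, SupplierID}; {City, Qty}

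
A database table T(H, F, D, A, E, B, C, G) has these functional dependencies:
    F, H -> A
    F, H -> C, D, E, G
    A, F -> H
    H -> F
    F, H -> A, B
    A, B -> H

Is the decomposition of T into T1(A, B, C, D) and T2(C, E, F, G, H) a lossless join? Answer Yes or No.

The shared attributes are {C} and {C}⁺ = {C}.
Neither T1 nor T2 is contained in that closure, so the decomposition is lossy.

No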